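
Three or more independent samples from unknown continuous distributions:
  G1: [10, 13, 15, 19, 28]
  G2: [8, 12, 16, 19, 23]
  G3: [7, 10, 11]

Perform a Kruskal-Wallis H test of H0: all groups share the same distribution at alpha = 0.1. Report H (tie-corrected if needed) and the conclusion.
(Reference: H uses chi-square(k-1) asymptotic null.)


Step 1: Combine all N = 13 observations and assign midranks.
sorted (value, group, rank): (7,G3,1), (8,G2,2), (10,G1,3.5), (10,G3,3.5), (11,G3,5), (12,G2,6), (13,G1,7), (15,G1,8), (16,G2,9), (19,G1,10.5), (19,G2,10.5), (23,G2,12), (28,G1,13)
Step 2: Sum ranks within each group.
R_1 = 42 (n_1 = 5)
R_2 = 39.5 (n_2 = 5)
R_3 = 9.5 (n_3 = 3)
Step 3: H = 12/(N(N+1)) * sum(R_i^2/n_i) - 3(N+1)
     = 12/(13*14) * (42^2/5 + 39.5^2/5 + 9.5^2/3) - 3*14
     = 0.065934 * 694.933 - 42
     = 3.819780.
Step 4: Ties present; correction factor C = 1 - 12/(13^3 - 13) = 0.994505. Corrected H = 3.819780 / 0.994505 = 3.840884.
Step 5: Under H0, H ~ chi^2(2); p-value = 0.146542.
Step 6: alpha = 0.1. fail to reject H0.

H = 3.8409, df = 2, p = 0.146542, fail to reject H0.


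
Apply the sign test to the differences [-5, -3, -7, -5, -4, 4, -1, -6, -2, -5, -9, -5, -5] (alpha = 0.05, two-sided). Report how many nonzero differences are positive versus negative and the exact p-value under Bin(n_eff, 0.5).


Step 1: Discard zero differences. Original n = 13; n_eff = number of nonzero differences = 13.
Nonzero differences (with sign): -5, -3, -7, -5, -4, +4, -1, -6, -2, -5, -9, -5, -5
Step 2: Count signs: positive = 1, negative = 12.
Step 3: Under H0: P(positive) = 0.5, so the number of positives S ~ Bin(13, 0.5).
Step 4: Two-sided exact p-value = sum of Bin(13,0.5) probabilities at or below the observed probability = 0.003418.
Step 5: alpha = 0.05. reject H0.

n_eff = 13, pos = 1, neg = 12, p = 0.003418, reject H0.


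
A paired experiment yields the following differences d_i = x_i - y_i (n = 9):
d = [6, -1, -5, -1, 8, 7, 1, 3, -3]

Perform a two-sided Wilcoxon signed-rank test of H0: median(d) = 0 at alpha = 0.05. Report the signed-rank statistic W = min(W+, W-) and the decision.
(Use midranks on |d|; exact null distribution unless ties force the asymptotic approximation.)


Step 1: Drop any zero differences (none here) and take |d_i|.
|d| = [6, 1, 5, 1, 8, 7, 1, 3, 3]
Step 2: Midrank |d_i| (ties get averaged ranks).
ranks: |6|->7, |1|->2, |5|->6, |1|->2, |8|->9, |7|->8, |1|->2, |3|->4.5, |3|->4.5
Step 3: Attach original signs; sum ranks with positive sign and with negative sign.
W+ = 7 + 9 + 8 + 2 + 4.5 = 30.5
W- = 2 + 6 + 2 + 4.5 = 14.5
(Check: W+ + W- = 45 should equal n(n+1)/2 = 45.)
Step 4: Test statistic W = min(W+, W-) = 14.5.
Step 5: Ties in |d|, so use the tie-corrected normal approximation.
        E[W] = n(n+1)/4 = 9*10/4 = 22.5.
        Tie groups: |d|=1 (t=3), |d|=3 (t=2); sum(t^3 - t) = 30.
        Var[W] = n(n+1)(2n+1)/24 - sum(t^3-t)/48 = 1710/24 - 30/48 = 70.625.
        z = (W - E[W]) / sqrt(Var[W]) = (14.5 - 22.5) / 8.4039 = -0.9519.
        Two-sided p = 2*Phi(z) = 0.341126.
Step 6: alpha = 0.05. fail to reject H0.

W+ = 30.5, W- = 14.5, W = min = 14.5, p = 0.341126, fail to reject H0.


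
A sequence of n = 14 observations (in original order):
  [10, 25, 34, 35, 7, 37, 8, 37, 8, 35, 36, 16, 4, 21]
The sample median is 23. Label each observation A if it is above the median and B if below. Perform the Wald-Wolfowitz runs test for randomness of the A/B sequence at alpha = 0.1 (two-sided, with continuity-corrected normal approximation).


Step 1: Compute median = 23; label A = above, B = below.
Labels in order: BAAABABABAABBB  (n_A = 7, n_B = 7)
Step 2: Count runs R = 9.
Step 3: Under H0 (random ordering), E[R] = 2*n_A*n_B/(n_A+n_B) + 1 = 2*7*7/14 + 1 = 8.0000.
        Var[R] = 2*n_A*n_B*(2*n_A*n_B - n_A - n_B) / ((n_A+n_B)^2 * (n_A+n_B-1)) = 8232/2548 = 3.2308.
        SD[R] = 1.7974.
Step 4: Continuity-corrected z = (R - 0.5 - E[R]) / SD[R] = (9 - 0.5 - 8.0000) / 1.7974 = 0.2782.
Step 5: Two-sided p-value via normal approximation = 2*(1 - Phi(|z|)) = 0.780879.
Step 6: alpha = 0.1. fail to reject H0.

R = 9, z = 0.2782, p = 0.780879, fail to reject H0.


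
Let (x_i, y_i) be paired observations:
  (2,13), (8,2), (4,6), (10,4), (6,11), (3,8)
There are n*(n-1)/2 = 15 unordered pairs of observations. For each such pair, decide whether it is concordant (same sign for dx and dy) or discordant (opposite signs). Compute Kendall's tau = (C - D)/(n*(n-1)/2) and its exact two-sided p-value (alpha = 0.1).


Step 1: Enumerate the 15 unordered pairs (i,j) with i<j and classify each by sign(x_j-x_i) * sign(y_j-y_i).
  (1,2):dx=+6,dy=-11->D; (1,3):dx=+2,dy=-7->D; (1,4):dx=+8,dy=-9->D; (1,5):dx=+4,dy=-2->D
  (1,6):dx=+1,dy=-5->D; (2,3):dx=-4,dy=+4->D; (2,4):dx=+2,dy=+2->C; (2,5):dx=-2,dy=+9->D
  (2,6):dx=-5,dy=+6->D; (3,4):dx=+6,dy=-2->D; (3,5):dx=+2,dy=+5->C; (3,6):dx=-1,dy=+2->D
  (4,5):dx=-4,dy=+7->D; (4,6):dx=-7,dy=+4->D; (5,6):dx=-3,dy=-3->C
Step 2: C = 3, D = 12, total pairs = 15.
Step 3: tau = (C - D)/(n(n-1)/2) = (3 - 12)/15 = -0.600000.
Step 4: Exact two-sided p-value (enumerate n! = 720 permutations of y under H0): p = 0.136111.
Step 5: alpha = 0.1. fail to reject H0.

tau_b = -0.6000 (C=3, D=12), p = 0.136111, fail to reject H0.


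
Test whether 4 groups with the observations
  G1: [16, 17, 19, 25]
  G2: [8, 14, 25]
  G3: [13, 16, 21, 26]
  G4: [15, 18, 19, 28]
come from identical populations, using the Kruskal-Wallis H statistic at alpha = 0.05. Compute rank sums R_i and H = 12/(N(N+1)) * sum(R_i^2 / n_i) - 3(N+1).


Step 1: Combine all N = 15 observations and assign midranks.
sorted (value, group, rank): (8,G2,1), (13,G3,2), (14,G2,3), (15,G4,4), (16,G1,5.5), (16,G3,5.5), (17,G1,7), (18,G4,8), (19,G1,9.5), (19,G4,9.5), (21,G3,11), (25,G1,12.5), (25,G2,12.5), (26,G3,14), (28,G4,15)
Step 2: Sum ranks within each group.
R_1 = 34.5 (n_1 = 4)
R_2 = 16.5 (n_2 = 3)
R_3 = 32.5 (n_3 = 4)
R_4 = 36.5 (n_4 = 4)
Step 3: H = 12/(N(N+1)) * sum(R_i^2/n_i) - 3(N+1)
     = 12/(15*16) * (34.5^2/4 + 16.5^2/3 + 32.5^2/4 + 36.5^2/4) - 3*16
     = 0.050000 * 985.438 - 48
     = 1.271875.
Step 4: Ties present; correction factor C = 1 - 18/(15^3 - 15) = 0.994643. Corrected H = 1.271875 / 0.994643 = 1.278725.
Step 5: Under H0, H ~ chi^2(3); p-value = 0.734191.
Step 6: alpha = 0.05. fail to reject H0.

H = 1.2787, df = 3, p = 0.734191, fail to reject H0.


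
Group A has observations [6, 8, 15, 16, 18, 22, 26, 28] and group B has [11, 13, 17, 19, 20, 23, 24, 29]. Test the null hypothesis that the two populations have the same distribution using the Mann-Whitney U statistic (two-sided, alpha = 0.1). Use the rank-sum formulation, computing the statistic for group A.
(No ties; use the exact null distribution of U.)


Step 1: Combine and sort all 16 observations; assign midranks.
sorted (value, group): (6,X), (8,X), (11,Y), (13,Y), (15,X), (16,X), (17,Y), (18,X), (19,Y), (20,Y), (22,X), (23,Y), (24,Y), (26,X), (28,X), (29,Y)
ranks: 6->1, 8->2, 11->3, 13->4, 15->5, 16->6, 17->7, 18->8, 19->9, 20->10, 22->11, 23->12, 24->13, 26->14, 28->15, 29->16
Step 2: Rank sum for X: R1 = 1 + 2 + 5 + 6 + 8 + 11 + 14 + 15 = 62.
Step 3: U_X = R1 - n1(n1+1)/2 = 62 - 8*9/2 = 62 - 36 = 26.
       U_Y = n1*n2 - U_X = 64 - 26 = 38.
Step 4: No ties, so the exact null distribution of U (based on enumerating the C(16,8) = 12870 equally likely rank assignments) gives the two-sided p-value.
Step 5: p-value = 0.573737; compare to alpha = 0.1. fail to reject H0.

U_X = 26, p = 0.573737, fail to reject H0 at alpha = 0.1.


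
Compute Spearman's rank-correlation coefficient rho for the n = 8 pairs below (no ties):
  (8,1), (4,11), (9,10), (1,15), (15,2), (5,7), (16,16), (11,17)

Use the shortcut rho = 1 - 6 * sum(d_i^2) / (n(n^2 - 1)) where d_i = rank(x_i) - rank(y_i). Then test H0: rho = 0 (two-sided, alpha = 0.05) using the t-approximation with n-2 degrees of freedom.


Step 1: Rank x and y separately (midranks; no ties here).
rank(x): 8->4, 4->2, 9->5, 1->1, 15->7, 5->3, 16->8, 11->6
rank(y): 1->1, 11->5, 10->4, 15->6, 2->2, 7->3, 16->7, 17->8
Step 2: d_i = R_x(i) - R_y(i); compute d_i^2.
  (4-1)^2=9, (2-5)^2=9, (5-4)^2=1, (1-6)^2=25, (7-2)^2=25, (3-3)^2=0, (8-7)^2=1, (6-8)^2=4
sum(d^2) = 74.
Step 3: rho = 1 - 6*74 / (8*(8^2 - 1)) = 1 - 444/504 = 0.119048.
Step 4: Under H0, t = rho * sqrt((n-2)/(1-rho^2)) = 0.2937 ~ t(6).
Step 5: Two-sided p-value from the t-distribution with 6 df = 0.778886.
Step 6: alpha = 0.05. fail to reject H0.

rho = 0.1190, p = 0.778886, fail to reject H0 at alpha = 0.05.


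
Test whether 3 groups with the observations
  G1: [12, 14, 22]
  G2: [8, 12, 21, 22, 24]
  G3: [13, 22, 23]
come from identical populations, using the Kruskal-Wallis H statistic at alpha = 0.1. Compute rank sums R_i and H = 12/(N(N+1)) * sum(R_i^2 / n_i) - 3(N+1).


Step 1: Combine all N = 11 observations and assign midranks.
sorted (value, group, rank): (8,G2,1), (12,G1,2.5), (12,G2,2.5), (13,G3,4), (14,G1,5), (21,G2,6), (22,G1,8), (22,G2,8), (22,G3,8), (23,G3,10), (24,G2,11)
Step 2: Sum ranks within each group.
R_1 = 15.5 (n_1 = 3)
R_2 = 28.5 (n_2 = 5)
R_3 = 22 (n_3 = 3)
Step 3: H = 12/(N(N+1)) * sum(R_i^2/n_i) - 3(N+1)
     = 12/(11*12) * (15.5^2/3 + 28.5^2/5 + 22^2/3) - 3*12
     = 0.090909 * 403.867 - 36
     = 0.715152.
Step 4: Ties present; correction factor C = 1 - 30/(11^3 - 11) = 0.977273. Corrected H = 0.715152 / 0.977273 = 0.731783.
Step 5: Under H0, H ~ chi^2(2); p-value = 0.693578.
Step 6: alpha = 0.1. fail to reject H0.

H = 0.7318, df = 2, p = 0.693578, fail to reject H0.


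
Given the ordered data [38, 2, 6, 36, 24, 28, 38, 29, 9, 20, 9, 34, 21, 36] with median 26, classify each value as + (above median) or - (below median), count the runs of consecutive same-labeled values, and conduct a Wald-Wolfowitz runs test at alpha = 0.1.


Step 1: Compute median = 26; label A = above, B = below.
Labels in order: ABBABAAABBBABA  (n_A = 7, n_B = 7)
Step 2: Count runs R = 9.
Step 3: Under H0 (random ordering), E[R] = 2*n_A*n_B/(n_A+n_B) + 1 = 2*7*7/14 + 1 = 8.0000.
        Var[R] = 2*n_A*n_B*(2*n_A*n_B - n_A - n_B) / ((n_A+n_B)^2 * (n_A+n_B-1)) = 8232/2548 = 3.2308.
        SD[R] = 1.7974.
Step 4: Continuity-corrected z = (R - 0.5 - E[R]) / SD[R] = (9 - 0.5 - 8.0000) / 1.7974 = 0.2782.
Step 5: Two-sided p-value via normal approximation = 2*(1 - Phi(|z|)) = 0.780879.
Step 6: alpha = 0.1. fail to reject H0.

R = 9, z = 0.2782, p = 0.780879, fail to reject H0.


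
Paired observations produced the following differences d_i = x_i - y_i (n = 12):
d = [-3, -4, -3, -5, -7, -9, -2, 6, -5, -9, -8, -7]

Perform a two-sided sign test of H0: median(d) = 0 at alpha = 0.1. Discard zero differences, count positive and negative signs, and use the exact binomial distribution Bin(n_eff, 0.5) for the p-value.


Step 1: Discard zero differences. Original n = 12; n_eff = number of nonzero differences = 12.
Nonzero differences (with sign): -3, -4, -3, -5, -7, -9, -2, +6, -5, -9, -8, -7
Step 2: Count signs: positive = 1, negative = 11.
Step 3: Under H0: P(positive) = 0.5, so the number of positives S ~ Bin(12, 0.5).
Step 4: Two-sided exact p-value = sum of Bin(12,0.5) probabilities at or below the observed probability = 0.006348.
Step 5: alpha = 0.1. reject H0.

n_eff = 12, pos = 1, neg = 11, p = 0.006348, reject H0.


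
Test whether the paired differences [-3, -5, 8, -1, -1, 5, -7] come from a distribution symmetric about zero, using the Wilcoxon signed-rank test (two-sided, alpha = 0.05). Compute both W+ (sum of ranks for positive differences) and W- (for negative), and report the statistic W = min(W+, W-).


Step 1: Drop any zero differences (none here) and take |d_i|.
|d| = [3, 5, 8, 1, 1, 5, 7]
Step 2: Midrank |d_i| (ties get averaged ranks).
ranks: |3|->3, |5|->4.5, |8|->7, |1|->1.5, |1|->1.5, |5|->4.5, |7|->6
Step 3: Attach original signs; sum ranks with positive sign and with negative sign.
W+ = 7 + 4.5 = 11.5
W- = 3 + 4.5 + 1.5 + 1.5 + 6 = 16.5
(Check: W+ + W- = 28 should equal n(n+1)/2 = 28.)
Step 4: Test statistic W = min(W+, W-) = 11.5.
Step 5: Ties in |d|, so use the tie-corrected normal approximation.
        E[W] = n(n+1)/4 = 7*8/4 = 14.
        Tie groups: |d|=1 (t=2), |d|=5 (t=2); sum(t^3 - t) = 12.
        Var[W] = n(n+1)(2n+1)/24 - sum(t^3-t)/48 = 840/24 - 12/48 = 34.75.
        z = (W - E[W]) / sqrt(Var[W]) = (11.5 - 14) / 5.8949 = -0.4241.
        Two-sided p = 2*Phi(z) = 0.671497.
Step 6: alpha = 0.05. fail to reject H0.

W+ = 11.5, W- = 16.5, W = min = 11.5, p = 0.671497, fail to reject H0.


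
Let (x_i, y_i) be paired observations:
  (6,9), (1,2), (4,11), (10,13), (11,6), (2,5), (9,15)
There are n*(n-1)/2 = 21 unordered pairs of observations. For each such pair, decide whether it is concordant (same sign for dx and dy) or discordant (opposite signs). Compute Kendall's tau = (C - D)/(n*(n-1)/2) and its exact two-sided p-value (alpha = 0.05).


Step 1: Enumerate the 21 unordered pairs (i,j) with i<j and classify each by sign(x_j-x_i) * sign(y_j-y_i).
  (1,2):dx=-5,dy=-7->C; (1,3):dx=-2,dy=+2->D; (1,4):dx=+4,dy=+4->C; (1,5):dx=+5,dy=-3->D
  (1,6):dx=-4,dy=-4->C; (1,7):dx=+3,dy=+6->C; (2,3):dx=+3,dy=+9->C; (2,4):dx=+9,dy=+11->C
  (2,5):dx=+10,dy=+4->C; (2,6):dx=+1,dy=+3->C; (2,7):dx=+8,dy=+13->C; (3,4):dx=+6,dy=+2->C
  (3,5):dx=+7,dy=-5->D; (3,6):dx=-2,dy=-6->C; (3,7):dx=+5,dy=+4->C; (4,5):dx=+1,dy=-7->D
  (4,6):dx=-8,dy=-8->C; (4,7):dx=-1,dy=+2->D; (5,6):dx=-9,dy=-1->C; (5,7):dx=-2,dy=+9->D
  (6,7):dx=+7,dy=+10->C
Step 2: C = 15, D = 6, total pairs = 21.
Step 3: tau = (C - D)/(n(n-1)/2) = (15 - 6)/21 = 0.428571.
Step 4: Exact two-sided p-value (enumerate n! = 5040 permutations of y under H0): p = 0.238889.
Step 5: alpha = 0.05. fail to reject H0.

tau_b = 0.4286 (C=15, D=6), p = 0.238889, fail to reject H0.


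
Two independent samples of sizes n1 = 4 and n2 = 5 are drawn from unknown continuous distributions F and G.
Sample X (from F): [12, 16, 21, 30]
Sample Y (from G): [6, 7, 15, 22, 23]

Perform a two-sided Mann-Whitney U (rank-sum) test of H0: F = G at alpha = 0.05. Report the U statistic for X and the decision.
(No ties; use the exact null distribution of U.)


Step 1: Combine and sort all 9 observations; assign midranks.
sorted (value, group): (6,Y), (7,Y), (12,X), (15,Y), (16,X), (21,X), (22,Y), (23,Y), (30,X)
ranks: 6->1, 7->2, 12->3, 15->4, 16->5, 21->6, 22->7, 23->8, 30->9
Step 2: Rank sum for X: R1 = 3 + 5 + 6 + 9 = 23.
Step 3: U_X = R1 - n1(n1+1)/2 = 23 - 4*5/2 = 23 - 10 = 13.
       U_Y = n1*n2 - U_X = 20 - 13 = 7.
Step 4: No ties, so the exact null distribution of U (based on enumerating the C(9,4) = 126 equally likely rank assignments) gives the two-sided p-value.
Step 5: p-value = 0.555556; compare to alpha = 0.05. fail to reject H0.

U_X = 13, p = 0.555556, fail to reject H0 at alpha = 0.05.


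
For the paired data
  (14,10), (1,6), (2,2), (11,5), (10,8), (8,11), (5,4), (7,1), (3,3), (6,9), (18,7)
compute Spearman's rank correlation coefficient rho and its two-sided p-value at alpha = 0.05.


Step 1: Rank x and y separately (midranks; no ties here).
rank(x): 14->10, 1->1, 2->2, 11->9, 10->8, 8->7, 5->4, 7->6, 3->3, 6->5, 18->11
rank(y): 10->10, 6->6, 2->2, 5->5, 8->8, 11->11, 4->4, 1->1, 3->3, 9->9, 7->7
Step 2: d_i = R_x(i) - R_y(i); compute d_i^2.
  (10-10)^2=0, (1-6)^2=25, (2-2)^2=0, (9-5)^2=16, (8-8)^2=0, (7-11)^2=16, (4-4)^2=0, (6-1)^2=25, (3-3)^2=0, (5-9)^2=16, (11-7)^2=16
sum(d^2) = 114.
Step 3: rho = 1 - 6*114 / (11*(11^2 - 1)) = 1 - 684/1320 = 0.481818.
Step 4: Under H0, t = rho * sqrt((n-2)/(1-rho^2)) = 1.6496 ~ t(9).
Step 5: Two-sided p-value from the t-distribution with 9 df = 0.133434.
Step 6: alpha = 0.05. fail to reject H0.

rho = 0.4818, p = 0.133434, fail to reject H0 at alpha = 0.05.


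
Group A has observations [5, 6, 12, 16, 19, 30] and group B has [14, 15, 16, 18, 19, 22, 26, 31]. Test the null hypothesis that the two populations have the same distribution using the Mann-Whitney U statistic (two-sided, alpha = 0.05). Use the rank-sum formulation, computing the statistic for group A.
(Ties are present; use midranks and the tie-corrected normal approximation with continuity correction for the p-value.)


Step 1: Combine and sort all 14 observations; assign midranks.
sorted (value, group): (5,X), (6,X), (12,X), (14,Y), (15,Y), (16,X), (16,Y), (18,Y), (19,X), (19,Y), (22,Y), (26,Y), (30,X), (31,Y)
ranks: 5->1, 6->2, 12->3, 14->4, 15->5, 16->6.5, 16->6.5, 18->8, 19->9.5, 19->9.5, 22->11, 26->12, 30->13, 31->14
Step 2: Rank sum for X: R1 = 1 + 2 + 3 + 6.5 + 9.5 + 13 = 35.
Step 3: U_X = R1 - n1(n1+1)/2 = 35 - 6*7/2 = 35 - 21 = 14.
       U_Y = n1*n2 - U_X = 48 - 14 = 34.
Step 4: Ties are present, so use the tie-corrected normal approximation (with continuity correction) for the p-value.
Step 5: p-value = 0.219016; compare to alpha = 0.05. fail to reject H0.

U_X = 14, p = 0.219016, fail to reject H0 at alpha = 0.05.


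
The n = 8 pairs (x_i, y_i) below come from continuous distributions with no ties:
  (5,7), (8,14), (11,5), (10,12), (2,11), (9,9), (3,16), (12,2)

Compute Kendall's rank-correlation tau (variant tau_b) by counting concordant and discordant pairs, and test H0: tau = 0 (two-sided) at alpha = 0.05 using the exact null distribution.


Step 1: Enumerate the 28 unordered pairs (i,j) with i<j and classify each by sign(x_j-x_i) * sign(y_j-y_i).
  (1,2):dx=+3,dy=+7->C; (1,3):dx=+6,dy=-2->D; (1,4):dx=+5,dy=+5->C; (1,5):dx=-3,dy=+4->D
  (1,6):dx=+4,dy=+2->C; (1,7):dx=-2,dy=+9->D; (1,8):dx=+7,dy=-5->D; (2,3):dx=+3,dy=-9->D
  (2,4):dx=+2,dy=-2->D; (2,5):dx=-6,dy=-3->C; (2,6):dx=+1,dy=-5->D; (2,7):dx=-5,dy=+2->D
  (2,8):dx=+4,dy=-12->D; (3,4):dx=-1,dy=+7->D; (3,5):dx=-9,dy=+6->D; (3,6):dx=-2,dy=+4->D
  (3,7):dx=-8,dy=+11->D; (3,8):dx=+1,dy=-3->D; (4,5):dx=-8,dy=-1->C; (4,6):dx=-1,dy=-3->C
  (4,7):dx=-7,dy=+4->D; (4,8):dx=+2,dy=-10->D; (5,6):dx=+7,dy=-2->D; (5,7):dx=+1,dy=+5->C
  (5,8):dx=+10,dy=-9->D; (6,7):dx=-6,dy=+7->D; (6,8):dx=+3,dy=-7->D; (7,8):dx=+9,dy=-14->D
Step 2: C = 7, D = 21, total pairs = 28.
Step 3: tau = (C - D)/(n(n-1)/2) = (7 - 21)/28 = -0.500000.
Step 4: Exact two-sided p-value (enumerate n! = 40320 permutations of y under H0): p = 0.108681.
Step 5: alpha = 0.05. fail to reject H0.

tau_b = -0.5000 (C=7, D=21), p = 0.108681, fail to reject H0.


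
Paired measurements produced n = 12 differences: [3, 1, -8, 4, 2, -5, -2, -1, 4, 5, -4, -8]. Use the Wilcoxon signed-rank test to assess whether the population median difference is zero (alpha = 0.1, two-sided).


Step 1: Drop any zero differences (none here) and take |d_i|.
|d| = [3, 1, 8, 4, 2, 5, 2, 1, 4, 5, 4, 8]
Step 2: Midrank |d_i| (ties get averaged ranks).
ranks: |3|->5, |1|->1.5, |8|->11.5, |4|->7, |2|->3.5, |5|->9.5, |2|->3.5, |1|->1.5, |4|->7, |5|->9.5, |4|->7, |8|->11.5
Step 3: Attach original signs; sum ranks with positive sign and with negative sign.
W+ = 5 + 1.5 + 7 + 3.5 + 7 + 9.5 = 33.5
W- = 11.5 + 9.5 + 3.5 + 1.5 + 7 + 11.5 = 44.5
(Check: W+ + W- = 78 should equal n(n+1)/2 = 78.)
Step 4: Test statistic W = min(W+, W-) = 33.5.
Step 5: Ties in |d|, so use the tie-corrected normal approximation.
        E[W] = n(n+1)/4 = 12*13/4 = 39.
        Tie groups: |d|=1 (t=2), |d|=2 (t=2), |d|=4 (t=3), |d|=5 (t=2), |d|=8 (t=2); sum(t^3 - t) = 48.
        Var[W] = n(n+1)(2n+1)/24 - sum(t^3-t)/48 = 3900/24 - 48/48 = 161.5.
        z = (W - E[W]) / sqrt(Var[W]) = (33.5 - 39) / 12.7083 = -0.4328.
        Two-sided p = 2*Phi(z) = 0.665168.
Step 6: alpha = 0.1. fail to reject H0.

W+ = 33.5, W- = 44.5, W = min = 33.5, p = 0.665168, fail to reject H0.


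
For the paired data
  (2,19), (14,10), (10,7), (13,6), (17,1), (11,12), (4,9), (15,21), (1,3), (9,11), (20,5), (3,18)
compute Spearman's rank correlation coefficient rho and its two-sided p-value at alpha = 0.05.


Step 1: Rank x and y separately (midranks; no ties here).
rank(x): 2->2, 14->9, 10->6, 13->8, 17->11, 11->7, 4->4, 15->10, 1->1, 9->5, 20->12, 3->3
rank(y): 19->11, 10->7, 7->5, 6->4, 1->1, 12->9, 9->6, 21->12, 3->2, 11->8, 5->3, 18->10
Step 2: d_i = R_x(i) - R_y(i); compute d_i^2.
  (2-11)^2=81, (9-7)^2=4, (6-5)^2=1, (8-4)^2=16, (11-1)^2=100, (7-9)^2=4, (4-6)^2=4, (10-12)^2=4, (1-2)^2=1, (5-8)^2=9, (12-3)^2=81, (3-10)^2=49
sum(d^2) = 354.
Step 3: rho = 1 - 6*354 / (12*(12^2 - 1)) = 1 - 2124/1716 = -0.237762.
Step 4: Under H0, t = rho * sqrt((n-2)/(1-rho^2)) = -0.7741 ~ t(10).
Step 5: Two-sided p-value from the t-distribution with 10 df = 0.456801.
Step 6: alpha = 0.05. fail to reject H0.

rho = -0.2378, p = 0.456801, fail to reject H0 at alpha = 0.05.


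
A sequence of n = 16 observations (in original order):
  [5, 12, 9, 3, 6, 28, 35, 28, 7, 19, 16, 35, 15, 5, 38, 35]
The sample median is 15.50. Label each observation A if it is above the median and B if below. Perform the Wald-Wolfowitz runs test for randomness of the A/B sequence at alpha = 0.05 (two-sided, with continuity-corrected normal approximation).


Step 1: Compute median = 15.50; label A = above, B = below.
Labels in order: BBBBBAAABAAABBAA  (n_A = 8, n_B = 8)
Step 2: Count runs R = 6.
Step 3: Under H0 (random ordering), E[R] = 2*n_A*n_B/(n_A+n_B) + 1 = 2*8*8/16 + 1 = 9.0000.
        Var[R] = 2*n_A*n_B*(2*n_A*n_B - n_A - n_B) / ((n_A+n_B)^2 * (n_A+n_B-1)) = 14336/3840 = 3.7333.
        SD[R] = 1.9322.
Step 4: Continuity-corrected z = (R + 0.5 - E[R]) / SD[R] = (6 + 0.5 - 9.0000) / 1.9322 = -1.2939.
Step 5: Two-sided p-value via normal approximation = 2*(1 - Phi(|z|)) = 0.195709.
Step 6: alpha = 0.05. fail to reject H0.

R = 6, z = -1.2939, p = 0.195709, fail to reject H0.


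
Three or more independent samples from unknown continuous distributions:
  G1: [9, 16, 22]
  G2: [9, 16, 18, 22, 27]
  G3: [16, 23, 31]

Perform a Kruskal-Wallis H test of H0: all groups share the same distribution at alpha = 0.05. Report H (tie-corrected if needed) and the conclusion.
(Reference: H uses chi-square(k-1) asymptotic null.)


Step 1: Combine all N = 11 observations and assign midranks.
sorted (value, group, rank): (9,G1,1.5), (9,G2,1.5), (16,G1,4), (16,G2,4), (16,G3,4), (18,G2,6), (22,G1,7.5), (22,G2,7.5), (23,G3,9), (27,G2,10), (31,G3,11)
Step 2: Sum ranks within each group.
R_1 = 13 (n_1 = 3)
R_2 = 29 (n_2 = 5)
R_3 = 24 (n_3 = 3)
Step 3: H = 12/(N(N+1)) * sum(R_i^2/n_i) - 3(N+1)
     = 12/(11*12) * (13^2/3 + 29^2/5 + 24^2/3) - 3*12
     = 0.090909 * 416.533 - 36
     = 1.866667.
Step 4: Ties present; correction factor C = 1 - 36/(11^3 - 11) = 0.972727. Corrected H = 1.866667 / 0.972727 = 1.919003.
Step 5: Under H0, H ~ chi^2(2); p-value = 0.383084.
Step 6: alpha = 0.05. fail to reject H0.

H = 1.9190, df = 2, p = 0.383084, fail to reject H0.


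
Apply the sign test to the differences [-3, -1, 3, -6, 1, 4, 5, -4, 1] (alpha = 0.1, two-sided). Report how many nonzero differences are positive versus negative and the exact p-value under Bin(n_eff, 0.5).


Step 1: Discard zero differences. Original n = 9; n_eff = number of nonzero differences = 9.
Nonzero differences (with sign): -3, -1, +3, -6, +1, +4, +5, -4, +1
Step 2: Count signs: positive = 5, negative = 4.
Step 3: Under H0: P(positive) = 0.5, so the number of positives S ~ Bin(9, 0.5).
Step 4: Two-sided exact p-value = sum of Bin(9,0.5) probabilities at or below the observed probability = 1.000000.
Step 5: alpha = 0.1. fail to reject H0.

n_eff = 9, pos = 5, neg = 4, p = 1.000000, fail to reject H0.


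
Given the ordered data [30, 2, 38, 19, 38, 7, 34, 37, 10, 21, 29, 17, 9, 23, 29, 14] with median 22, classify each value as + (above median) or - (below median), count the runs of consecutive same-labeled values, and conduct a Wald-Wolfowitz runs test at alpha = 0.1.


Step 1: Compute median = 22; label A = above, B = below.
Labels in order: ABABABAABBABBAAB  (n_A = 8, n_B = 8)
Step 2: Count runs R = 12.
Step 3: Under H0 (random ordering), E[R] = 2*n_A*n_B/(n_A+n_B) + 1 = 2*8*8/16 + 1 = 9.0000.
        Var[R] = 2*n_A*n_B*(2*n_A*n_B - n_A - n_B) / ((n_A+n_B)^2 * (n_A+n_B-1)) = 14336/3840 = 3.7333.
        SD[R] = 1.9322.
Step 4: Continuity-corrected z = (R - 0.5 - E[R]) / SD[R] = (12 - 0.5 - 9.0000) / 1.9322 = 1.2939.
Step 5: Two-sided p-value via normal approximation = 2*(1 - Phi(|z|)) = 0.195709.
Step 6: alpha = 0.1. fail to reject H0.

R = 12, z = 1.2939, p = 0.195709, fail to reject H0.


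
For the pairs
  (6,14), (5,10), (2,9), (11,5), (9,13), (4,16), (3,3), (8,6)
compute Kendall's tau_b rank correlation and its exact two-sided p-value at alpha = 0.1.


Step 1: Enumerate the 28 unordered pairs (i,j) with i<j and classify each by sign(x_j-x_i) * sign(y_j-y_i).
  (1,2):dx=-1,dy=-4->C; (1,3):dx=-4,dy=-5->C; (1,4):dx=+5,dy=-9->D; (1,5):dx=+3,dy=-1->D
  (1,6):dx=-2,dy=+2->D; (1,7):dx=-3,dy=-11->C; (1,8):dx=+2,dy=-8->D; (2,3):dx=-3,dy=-1->C
  (2,4):dx=+6,dy=-5->D; (2,5):dx=+4,dy=+3->C; (2,6):dx=-1,dy=+6->D; (2,7):dx=-2,dy=-7->C
  (2,8):dx=+3,dy=-4->D; (3,4):dx=+9,dy=-4->D; (3,5):dx=+7,dy=+4->C; (3,6):dx=+2,dy=+7->C
  (3,7):dx=+1,dy=-6->D; (3,8):dx=+6,dy=-3->D; (4,5):dx=-2,dy=+8->D; (4,6):dx=-7,dy=+11->D
  (4,7):dx=-8,dy=-2->C; (4,8):dx=-3,dy=+1->D; (5,6):dx=-5,dy=+3->D; (5,7):dx=-6,dy=-10->C
  (5,8):dx=-1,dy=-7->C; (6,7):dx=-1,dy=-13->C; (6,8):dx=+4,dy=-10->D; (7,8):dx=+5,dy=+3->C
Step 2: C = 13, D = 15, total pairs = 28.
Step 3: tau = (C - D)/(n(n-1)/2) = (13 - 15)/28 = -0.071429.
Step 4: Exact two-sided p-value (enumerate n! = 40320 permutations of y under H0): p = 0.904861.
Step 5: alpha = 0.1. fail to reject H0.

tau_b = -0.0714 (C=13, D=15), p = 0.904861, fail to reject H0.


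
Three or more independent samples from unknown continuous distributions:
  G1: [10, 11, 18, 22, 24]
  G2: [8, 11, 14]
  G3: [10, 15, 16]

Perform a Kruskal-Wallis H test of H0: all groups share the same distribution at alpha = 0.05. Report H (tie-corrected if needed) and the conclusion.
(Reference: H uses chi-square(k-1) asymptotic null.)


Step 1: Combine all N = 11 observations and assign midranks.
sorted (value, group, rank): (8,G2,1), (10,G1,2.5), (10,G3,2.5), (11,G1,4.5), (11,G2,4.5), (14,G2,6), (15,G3,7), (16,G3,8), (18,G1,9), (22,G1,10), (24,G1,11)
Step 2: Sum ranks within each group.
R_1 = 37 (n_1 = 5)
R_2 = 11.5 (n_2 = 3)
R_3 = 17.5 (n_3 = 3)
Step 3: H = 12/(N(N+1)) * sum(R_i^2/n_i) - 3(N+1)
     = 12/(11*12) * (37^2/5 + 11.5^2/3 + 17.5^2/3) - 3*12
     = 0.090909 * 419.967 - 36
     = 2.178788.
Step 4: Ties present; correction factor C = 1 - 12/(11^3 - 11) = 0.990909. Corrected H = 2.178788 / 0.990909 = 2.198777.
Step 5: Under H0, H ~ chi^2(2); p-value = 0.333075.
Step 6: alpha = 0.05. fail to reject H0.

H = 2.1988, df = 2, p = 0.333075, fail to reject H0.


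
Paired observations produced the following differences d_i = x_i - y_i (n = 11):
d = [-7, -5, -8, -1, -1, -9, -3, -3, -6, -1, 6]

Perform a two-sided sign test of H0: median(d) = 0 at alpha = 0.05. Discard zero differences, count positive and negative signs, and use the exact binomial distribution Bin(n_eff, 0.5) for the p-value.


Step 1: Discard zero differences. Original n = 11; n_eff = number of nonzero differences = 11.
Nonzero differences (with sign): -7, -5, -8, -1, -1, -9, -3, -3, -6, -1, +6
Step 2: Count signs: positive = 1, negative = 10.
Step 3: Under H0: P(positive) = 0.5, so the number of positives S ~ Bin(11, 0.5).
Step 4: Two-sided exact p-value = sum of Bin(11,0.5) probabilities at or below the observed probability = 0.011719.
Step 5: alpha = 0.05. reject H0.

n_eff = 11, pos = 1, neg = 10, p = 0.011719, reject H0.


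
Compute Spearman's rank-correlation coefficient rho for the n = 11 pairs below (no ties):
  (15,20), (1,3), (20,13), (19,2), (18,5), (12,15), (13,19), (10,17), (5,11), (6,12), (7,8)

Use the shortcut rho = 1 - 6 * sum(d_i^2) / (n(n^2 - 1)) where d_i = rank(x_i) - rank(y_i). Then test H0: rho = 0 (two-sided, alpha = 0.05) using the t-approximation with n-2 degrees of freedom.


Step 1: Rank x and y separately (midranks; no ties here).
rank(x): 15->8, 1->1, 20->11, 19->10, 18->9, 12->6, 13->7, 10->5, 5->2, 6->3, 7->4
rank(y): 20->11, 3->2, 13->7, 2->1, 5->3, 15->8, 19->10, 17->9, 11->5, 12->6, 8->4
Step 2: d_i = R_x(i) - R_y(i); compute d_i^2.
  (8-11)^2=9, (1-2)^2=1, (11-7)^2=16, (10-1)^2=81, (9-3)^2=36, (6-8)^2=4, (7-10)^2=9, (5-9)^2=16, (2-5)^2=9, (3-6)^2=9, (4-4)^2=0
sum(d^2) = 190.
Step 3: rho = 1 - 6*190 / (11*(11^2 - 1)) = 1 - 1140/1320 = 0.136364.
Step 4: Under H0, t = rho * sqrt((n-2)/(1-rho^2)) = 0.4129 ~ t(9).
Step 5: Two-sided p-value from the t-distribution with 9 df = 0.689309.
Step 6: alpha = 0.05. fail to reject H0.

rho = 0.1364, p = 0.689309, fail to reject H0 at alpha = 0.05.


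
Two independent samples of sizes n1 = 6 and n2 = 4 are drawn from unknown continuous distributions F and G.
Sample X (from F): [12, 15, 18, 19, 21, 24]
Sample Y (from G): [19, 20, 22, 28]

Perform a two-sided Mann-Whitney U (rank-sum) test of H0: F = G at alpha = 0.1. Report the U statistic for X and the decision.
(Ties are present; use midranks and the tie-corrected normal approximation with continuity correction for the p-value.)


Step 1: Combine and sort all 10 observations; assign midranks.
sorted (value, group): (12,X), (15,X), (18,X), (19,X), (19,Y), (20,Y), (21,X), (22,Y), (24,X), (28,Y)
ranks: 12->1, 15->2, 18->3, 19->4.5, 19->4.5, 20->6, 21->7, 22->8, 24->9, 28->10
Step 2: Rank sum for X: R1 = 1 + 2 + 3 + 4.5 + 7 + 9 = 26.5.
Step 3: U_X = R1 - n1(n1+1)/2 = 26.5 - 6*7/2 = 26.5 - 21 = 5.5.
       U_Y = n1*n2 - U_X = 24 - 5.5 = 18.5.
Step 4: Ties are present, so use the tie-corrected normal approximation (with continuity correction) for the p-value.
Step 5: p-value = 0.199458; compare to alpha = 0.1. fail to reject H0.

U_X = 5.5, p = 0.199458, fail to reject H0 at alpha = 0.1.


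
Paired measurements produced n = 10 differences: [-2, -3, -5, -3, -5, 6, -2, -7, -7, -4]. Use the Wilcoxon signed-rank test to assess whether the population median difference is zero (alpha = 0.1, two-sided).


Step 1: Drop any zero differences (none here) and take |d_i|.
|d| = [2, 3, 5, 3, 5, 6, 2, 7, 7, 4]
Step 2: Midrank |d_i| (ties get averaged ranks).
ranks: |2|->1.5, |3|->3.5, |5|->6.5, |3|->3.5, |5|->6.5, |6|->8, |2|->1.5, |7|->9.5, |7|->9.5, |4|->5
Step 3: Attach original signs; sum ranks with positive sign and with negative sign.
W+ = 8 = 8
W- = 1.5 + 3.5 + 6.5 + 3.5 + 6.5 + 1.5 + 9.5 + 9.5 + 5 = 47
(Check: W+ + W- = 55 should equal n(n+1)/2 = 55.)
Step 4: Test statistic W = min(W+, W-) = 8.
Step 5: Ties in |d|, so use the tie-corrected normal approximation.
        E[W] = n(n+1)/4 = 10*11/4 = 27.5.
        Tie groups: |d|=2 (t=2), |d|=3 (t=2), |d|=5 (t=2), |d|=7 (t=2); sum(t^3 - t) = 24.
        Var[W] = n(n+1)(2n+1)/24 - sum(t^3-t)/48 = 2310/24 - 24/48 = 95.75.
        z = (W - E[W]) / sqrt(Var[W]) = (8 - 27.5) / 9.7852 = -1.9928.
        Two-sided p = 2*Phi(z) = 0.046283.
Step 6: alpha = 0.1. reject H0.

W+ = 8, W- = 47, W = min = 8, p = 0.046283, reject H0.


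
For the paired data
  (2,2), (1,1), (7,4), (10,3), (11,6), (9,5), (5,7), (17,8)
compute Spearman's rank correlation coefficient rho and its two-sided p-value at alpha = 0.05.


Step 1: Rank x and y separately (midranks; no ties here).
rank(x): 2->2, 1->1, 7->4, 10->6, 11->7, 9->5, 5->3, 17->8
rank(y): 2->2, 1->1, 4->4, 3->3, 6->6, 5->5, 7->7, 8->8
Step 2: d_i = R_x(i) - R_y(i); compute d_i^2.
  (2-2)^2=0, (1-1)^2=0, (4-4)^2=0, (6-3)^2=9, (7-6)^2=1, (5-5)^2=0, (3-7)^2=16, (8-8)^2=0
sum(d^2) = 26.
Step 3: rho = 1 - 6*26 / (8*(8^2 - 1)) = 1 - 156/504 = 0.690476.
Step 4: Under H0, t = rho * sqrt((n-2)/(1-rho^2)) = 2.3382 ~ t(6).
Step 5: Two-sided p-value from the t-distribution with 6 df = 0.057990.
Step 6: alpha = 0.05. fail to reject H0.

rho = 0.6905, p = 0.057990, fail to reject H0 at alpha = 0.05.


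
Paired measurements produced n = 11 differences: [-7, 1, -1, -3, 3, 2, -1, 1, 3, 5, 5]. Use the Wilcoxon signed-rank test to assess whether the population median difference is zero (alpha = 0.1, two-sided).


Step 1: Drop any zero differences (none here) and take |d_i|.
|d| = [7, 1, 1, 3, 3, 2, 1, 1, 3, 5, 5]
Step 2: Midrank |d_i| (ties get averaged ranks).
ranks: |7|->11, |1|->2.5, |1|->2.5, |3|->7, |3|->7, |2|->5, |1|->2.5, |1|->2.5, |3|->7, |5|->9.5, |5|->9.5
Step 3: Attach original signs; sum ranks with positive sign and with negative sign.
W+ = 2.5 + 7 + 5 + 2.5 + 7 + 9.5 + 9.5 = 43
W- = 11 + 2.5 + 7 + 2.5 = 23
(Check: W+ + W- = 66 should equal n(n+1)/2 = 66.)
Step 4: Test statistic W = min(W+, W-) = 23.
Step 5: Ties in |d|, so use the tie-corrected normal approximation.
        E[W] = n(n+1)/4 = 11*12/4 = 33.
        Tie groups: |d|=1 (t=4), |d|=3 (t=3), |d|=5 (t=2); sum(t^3 - t) = 90.
        Var[W] = n(n+1)(2n+1)/24 - sum(t^3-t)/48 = 3036/24 - 90/48 = 124.625.
        z = (W - E[W]) / sqrt(Var[W]) = (23 - 33) / 11.1636 = -0.8958.
        Two-sided p = 2*Phi(z) = 0.370375.
Step 6: alpha = 0.1. fail to reject H0.

W+ = 43, W- = 23, W = min = 23, p = 0.370375, fail to reject H0.


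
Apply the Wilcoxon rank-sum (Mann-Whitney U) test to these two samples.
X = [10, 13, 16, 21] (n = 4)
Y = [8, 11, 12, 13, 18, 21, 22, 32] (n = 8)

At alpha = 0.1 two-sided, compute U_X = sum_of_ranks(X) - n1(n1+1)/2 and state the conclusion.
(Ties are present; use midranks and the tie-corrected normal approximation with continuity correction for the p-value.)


Step 1: Combine and sort all 12 observations; assign midranks.
sorted (value, group): (8,Y), (10,X), (11,Y), (12,Y), (13,X), (13,Y), (16,X), (18,Y), (21,X), (21,Y), (22,Y), (32,Y)
ranks: 8->1, 10->2, 11->3, 12->4, 13->5.5, 13->5.5, 16->7, 18->8, 21->9.5, 21->9.5, 22->11, 32->12
Step 2: Rank sum for X: R1 = 2 + 5.5 + 7 + 9.5 = 24.
Step 3: U_X = R1 - n1(n1+1)/2 = 24 - 4*5/2 = 24 - 10 = 14.
       U_Y = n1*n2 - U_X = 32 - 14 = 18.
Step 4: Ties are present, so use the tie-corrected normal approximation (with continuity correction) for the p-value.
Step 5: p-value = 0.798215; compare to alpha = 0.1. fail to reject H0.

U_X = 14, p = 0.798215, fail to reject H0 at alpha = 0.1.


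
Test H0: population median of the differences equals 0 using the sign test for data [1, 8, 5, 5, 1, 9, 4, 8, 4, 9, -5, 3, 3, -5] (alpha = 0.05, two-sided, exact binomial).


Step 1: Discard zero differences. Original n = 14; n_eff = number of nonzero differences = 14.
Nonzero differences (with sign): +1, +8, +5, +5, +1, +9, +4, +8, +4, +9, -5, +3, +3, -5
Step 2: Count signs: positive = 12, negative = 2.
Step 3: Under H0: P(positive) = 0.5, so the number of positives S ~ Bin(14, 0.5).
Step 4: Two-sided exact p-value = sum of Bin(14,0.5) probabilities at or below the observed probability = 0.012939.
Step 5: alpha = 0.05. reject H0.

n_eff = 14, pos = 12, neg = 2, p = 0.012939, reject H0.


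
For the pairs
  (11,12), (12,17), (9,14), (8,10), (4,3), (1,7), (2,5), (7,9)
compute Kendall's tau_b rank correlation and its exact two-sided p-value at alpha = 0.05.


Step 1: Enumerate the 28 unordered pairs (i,j) with i<j and classify each by sign(x_j-x_i) * sign(y_j-y_i).
  (1,2):dx=+1,dy=+5->C; (1,3):dx=-2,dy=+2->D; (1,4):dx=-3,dy=-2->C; (1,5):dx=-7,dy=-9->C
  (1,6):dx=-10,dy=-5->C; (1,7):dx=-9,dy=-7->C; (1,8):dx=-4,dy=-3->C; (2,3):dx=-3,dy=-3->C
  (2,4):dx=-4,dy=-7->C; (2,5):dx=-8,dy=-14->C; (2,6):dx=-11,dy=-10->C; (2,7):dx=-10,dy=-12->C
  (2,8):dx=-5,dy=-8->C; (3,4):dx=-1,dy=-4->C; (3,5):dx=-5,dy=-11->C; (3,6):dx=-8,dy=-7->C
  (3,7):dx=-7,dy=-9->C; (3,8):dx=-2,dy=-5->C; (4,5):dx=-4,dy=-7->C; (4,6):dx=-7,dy=-3->C
  (4,7):dx=-6,dy=-5->C; (4,8):dx=-1,dy=-1->C; (5,6):dx=-3,dy=+4->D; (5,7):dx=-2,dy=+2->D
  (5,8):dx=+3,dy=+6->C; (6,7):dx=+1,dy=-2->D; (6,8):dx=+6,dy=+2->C; (7,8):dx=+5,dy=+4->C
Step 2: C = 24, D = 4, total pairs = 28.
Step 3: tau = (C - D)/(n(n-1)/2) = (24 - 4)/28 = 0.714286.
Step 4: Exact two-sided p-value (enumerate n! = 40320 permutations of y under H0): p = 0.014137.
Step 5: alpha = 0.05. reject H0.

tau_b = 0.7143 (C=24, D=4), p = 0.014137, reject H0.


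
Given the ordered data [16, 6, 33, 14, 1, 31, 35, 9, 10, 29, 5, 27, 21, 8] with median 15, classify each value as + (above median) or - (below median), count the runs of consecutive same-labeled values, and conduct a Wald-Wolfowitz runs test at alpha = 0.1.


Step 1: Compute median = 15; label A = above, B = below.
Labels in order: ABABBAABBABAAB  (n_A = 7, n_B = 7)
Step 2: Count runs R = 10.
Step 3: Under H0 (random ordering), E[R] = 2*n_A*n_B/(n_A+n_B) + 1 = 2*7*7/14 + 1 = 8.0000.
        Var[R] = 2*n_A*n_B*(2*n_A*n_B - n_A - n_B) / ((n_A+n_B)^2 * (n_A+n_B-1)) = 8232/2548 = 3.2308.
        SD[R] = 1.7974.
Step 4: Continuity-corrected z = (R - 0.5 - E[R]) / SD[R] = (10 - 0.5 - 8.0000) / 1.7974 = 0.8345.
Step 5: Two-sided p-value via normal approximation = 2*(1 - Phi(|z|)) = 0.403986.
Step 6: alpha = 0.1. fail to reject H0.

R = 10, z = 0.8345, p = 0.403986, fail to reject H0.


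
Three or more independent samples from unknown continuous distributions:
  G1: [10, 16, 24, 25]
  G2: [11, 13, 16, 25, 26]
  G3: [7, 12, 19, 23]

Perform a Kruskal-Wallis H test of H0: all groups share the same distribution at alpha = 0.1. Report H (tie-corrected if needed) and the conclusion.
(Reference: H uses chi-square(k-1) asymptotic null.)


Step 1: Combine all N = 13 observations and assign midranks.
sorted (value, group, rank): (7,G3,1), (10,G1,2), (11,G2,3), (12,G3,4), (13,G2,5), (16,G1,6.5), (16,G2,6.5), (19,G3,8), (23,G3,9), (24,G1,10), (25,G1,11.5), (25,G2,11.5), (26,G2,13)
Step 2: Sum ranks within each group.
R_1 = 30 (n_1 = 4)
R_2 = 39 (n_2 = 5)
R_3 = 22 (n_3 = 4)
Step 3: H = 12/(N(N+1)) * sum(R_i^2/n_i) - 3(N+1)
     = 12/(13*14) * (30^2/4 + 39^2/5 + 22^2/4) - 3*14
     = 0.065934 * 650.2 - 42
     = 0.870330.
Step 4: Ties present; correction factor C = 1 - 12/(13^3 - 13) = 0.994505. Corrected H = 0.870330 / 0.994505 = 0.875138.
Step 5: Under H0, H ~ chi^2(2); p-value = 0.645604.
Step 6: alpha = 0.1. fail to reject H0.

H = 0.8751, df = 2, p = 0.645604, fail to reject H0.


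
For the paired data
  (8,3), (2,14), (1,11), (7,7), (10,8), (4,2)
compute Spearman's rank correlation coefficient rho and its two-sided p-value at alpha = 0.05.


Step 1: Rank x and y separately (midranks; no ties here).
rank(x): 8->5, 2->2, 1->1, 7->4, 10->6, 4->3
rank(y): 3->2, 14->6, 11->5, 7->3, 8->4, 2->1
Step 2: d_i = R_x(i) - R_y(i); compute d_i^2.
  (5-2)^2=9, (2-6)^2=16, (1-5)^2=16, (4-3)^2=1, (6-4)^2=4, (3-1)^2=4
sum(d^2) = 50.
Step 3: rho = 1 - 6*50 / (6*(6^2 - 1)) = 1 - 300/210 = -0.428571.
Step 4: Under H0, t = rho * sqrt((n-2)/(1-rho^2)) = -0.9487 ~ t(4).
Step 5: Two-sided p-value from the t-distribution with 4 df = 0.396501.
Step 6: alpha = 0.05. fail to reject H0.

rho = -0.4286, p = 0.396501, fail to reject H0 at alpha = 0.05.


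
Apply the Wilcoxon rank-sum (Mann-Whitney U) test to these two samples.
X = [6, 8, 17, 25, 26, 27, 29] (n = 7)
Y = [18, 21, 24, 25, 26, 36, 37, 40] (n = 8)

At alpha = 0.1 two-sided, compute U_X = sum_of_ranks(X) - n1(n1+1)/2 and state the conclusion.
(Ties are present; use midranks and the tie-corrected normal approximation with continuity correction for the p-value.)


Step 1: Combine and sort all 15 observations; assign midranks.
sorted (value, group): (6,X), (8,X), (17,X), (18,Y), (21,Y), (24,Y), (25,X), (25,Y), (26,X), (26,Y), (27,X), (29,X), (36,Y), (37,Y), (40,Y)
ranks: 6->1, 8->2, 17->3, 18->4, 21->5, 24->6, 25->7.5, 25->7.5, 26->9.5, 26->9.5, 27->11, 29->12, 36->13, 37->14, 40->15
Step 2: Rank sum for X: R1 = 1 + 2 + 3 + 7.5 + 9.5 + 11 + 12 = 46.
Step 3: U_X = R1 - n1(n1+1)/2 = 46 - 7*8/2 = 46 - 28 = 18.
       U_Y = n1*n2 - U_X = 56 - 18 = 38.
Step 4: Ties are present, so use the tie-corrected normal approximation (with continuity correction) for the p-value.
Step 5: p-value = 0.270731; compare to alpha = 0.1. fail to reject H0.

U_X = 18, p = 0.270731, fail to reject H0 at alpha = 0.1.


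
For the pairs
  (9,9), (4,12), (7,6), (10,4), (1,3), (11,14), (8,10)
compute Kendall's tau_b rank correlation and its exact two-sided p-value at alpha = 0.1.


Step 1: Enumerate the 21 unordered pairs (i,j) with i<j and classify each by sign(x_j-x_i) * sign(y_j-y_i).
  (1,2):dx=-5,dy=+3->D; (1,3):dx=-2,dy=-3->C; (1,4):dx=+1,dy=-5->D; (1,5):dx=-8,dy=-6->C
  (1,6):dx=+2,dy=+5->C; (1,7):dx=-1,dy=+1->D; (2,3):dx=+3,dy=-6->D; (2,4):dx=+6,dy=-8->D
  (2,5):dx=-3,dy=-9->C; (2,6):dx=+7,dy=+2->C; (2,7):dx=+4,dy=-2->D; (3,4):dx=+3,dy=-2->D
  (3,5):dx=-6,dy=-3->C; (3,6):dx=+4,dy=+8->C; (3,7):dx=+1,dy=+4->C; (4,5):dx=-9,dy=-1->C
  (4,6):dx=+1,dy=+10->C; (4,7):dx=-2,dy=+6->D; (5,6):dx=+10,dy=+11->C; (5,7):dx=+7,dy=+7->C
  (6,7):dx=-3,dy=-4->C
Step 2: C = 13, D = 8, total pairs = 21.
Step 3: tau = (C - D)/(n(n-1)/2) = (13 - 8)/21 = 0.238095.
Step 4: Exact two-sided p-value (enumerate n! = 5040 permutations of y under H0): p = 0.561905.
Step 5: alpha = 0.1. fail to reject H0.

tau_b = 0.2381 (C=13, D=8), p = 0.561905, fail to reject H0.
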